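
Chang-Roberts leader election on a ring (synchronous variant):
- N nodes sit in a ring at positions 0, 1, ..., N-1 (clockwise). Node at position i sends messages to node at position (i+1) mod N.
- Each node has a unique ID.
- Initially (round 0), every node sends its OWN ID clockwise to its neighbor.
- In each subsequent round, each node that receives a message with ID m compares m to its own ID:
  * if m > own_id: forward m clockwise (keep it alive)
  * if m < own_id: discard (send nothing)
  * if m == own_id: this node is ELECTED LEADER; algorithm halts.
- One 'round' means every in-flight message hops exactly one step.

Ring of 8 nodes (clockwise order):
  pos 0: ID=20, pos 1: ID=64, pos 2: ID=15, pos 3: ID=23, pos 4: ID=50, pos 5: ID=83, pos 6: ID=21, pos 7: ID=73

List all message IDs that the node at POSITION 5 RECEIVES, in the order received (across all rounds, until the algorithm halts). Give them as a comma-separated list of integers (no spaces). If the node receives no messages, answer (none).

Answer: 50,64,73,83

Derivation:
Round 1: pos1(id64) recv 20: drop; pos2(id15) recv 64: fwd; pos3(id23) recv 15: drop; pos4(id50) recv 23: drop; pos5(id83) recv 50: drop; pos6(id21) recv 83: fwd; pos7(id73) recv 21: drop; pos0(id20) recv 73: fwd
Round 2: pos3(id23) recv 64: fwd; pos7(id73) recv 83: fwd; pos1(id64) recv 73: fwd
Round 3: pos4(id50) recv 64: fwd; pos0(id20) recv 83: fwd; pos2(id15) recv 73: fwd
Round 4: pos5(id83) recv 64: drop; pos1(id64) recv 83: fwd; pos3(id23) recv 73: fwd
Round 5: pos2(id15) recv 83: fwd; pos4(id50) recv 73: fwd
Round 6: pos3(id23) recv 83: fwd; pos5(id83) recv 73: drop
Round 7: pos4(id50) recv 83: fwd
Round 8: pos5(id83) recv 83: ELECTED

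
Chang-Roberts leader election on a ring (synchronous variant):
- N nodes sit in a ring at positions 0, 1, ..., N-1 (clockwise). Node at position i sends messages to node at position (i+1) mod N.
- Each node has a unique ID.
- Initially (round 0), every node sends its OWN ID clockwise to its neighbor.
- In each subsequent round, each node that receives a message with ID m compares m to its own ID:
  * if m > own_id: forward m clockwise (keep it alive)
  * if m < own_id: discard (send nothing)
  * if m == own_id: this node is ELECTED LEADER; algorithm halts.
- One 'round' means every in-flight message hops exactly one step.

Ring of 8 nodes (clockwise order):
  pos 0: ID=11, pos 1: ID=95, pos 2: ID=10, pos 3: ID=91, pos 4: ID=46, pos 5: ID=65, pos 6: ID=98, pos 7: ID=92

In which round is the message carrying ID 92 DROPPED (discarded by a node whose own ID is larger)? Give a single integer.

Round 1: pos1(id95) recv 11: drop; pos2(id10) recv 95: fwd; pos3(id91) recv 10: drop; pos4(id46) recv 91: fwd; pos5(id65) recv 46: drop; pos6(id98) recv 65: drop; pos7(id92) recv 98: fwd; pos0(id11) recv 92: fwd
Round 2: pos3(id91) recv 95: fwd; pos5(id65) recv 91: fwd; pos0(id11) recv 98: fwd; pos1(id95) recv 92: drop
Round 3: pos4(id46) recv 95: fwd; pos6(id98) recv 91: drop; pos1(id95) recv 98: fwd
Round 4: pos5(id65) recv 95: fwd; pos2(id10) recv 98: fwd
Round 5: pos6(id98) recv 95: drop; pos3(id91) recv 98: fwd
Round 6: pos4(id46) recv 98: fwd
Round 7: pos5(id65) recv 98: fwd
Round 8: pos6(id98) recv 98: ELECTED
Message ID 92 originates at pos 7; dropped at pos 1 in round 2

Answer: 2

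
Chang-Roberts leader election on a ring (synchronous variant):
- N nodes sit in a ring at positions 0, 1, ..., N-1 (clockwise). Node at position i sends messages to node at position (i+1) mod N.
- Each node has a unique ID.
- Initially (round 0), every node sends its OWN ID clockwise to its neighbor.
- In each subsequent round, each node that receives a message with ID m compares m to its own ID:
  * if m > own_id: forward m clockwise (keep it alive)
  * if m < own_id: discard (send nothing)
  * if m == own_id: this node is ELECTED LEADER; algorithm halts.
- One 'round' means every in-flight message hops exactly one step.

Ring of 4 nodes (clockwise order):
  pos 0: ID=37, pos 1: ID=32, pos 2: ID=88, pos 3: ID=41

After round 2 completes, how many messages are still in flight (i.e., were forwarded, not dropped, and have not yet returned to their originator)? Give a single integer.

Round 1: pos1(id32) recv 37: fwd; pos2(id88) recv 32: drop; pos3(id41) recv 88: fwd; pos0(id37) recv 41: fwd
Round 2: pos2(id88) recv 37: drop; pos0(id37) recv 88: fwd; pos1(id32) recv 41: fwd
After round 2: 2 messages still in flight

Answer: 2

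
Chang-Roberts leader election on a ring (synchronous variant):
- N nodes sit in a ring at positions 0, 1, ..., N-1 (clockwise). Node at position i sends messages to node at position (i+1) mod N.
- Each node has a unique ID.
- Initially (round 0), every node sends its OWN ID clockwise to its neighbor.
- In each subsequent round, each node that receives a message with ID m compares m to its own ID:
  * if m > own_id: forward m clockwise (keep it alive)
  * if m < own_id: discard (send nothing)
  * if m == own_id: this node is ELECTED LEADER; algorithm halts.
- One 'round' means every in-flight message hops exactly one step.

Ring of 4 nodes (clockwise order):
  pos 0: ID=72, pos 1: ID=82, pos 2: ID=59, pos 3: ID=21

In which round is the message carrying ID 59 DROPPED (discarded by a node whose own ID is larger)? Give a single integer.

Answer: 2

Derivation:
Round 1: pos1(id82) recv 72: drop; pos2(id59) recv 82: fwd; pos3(id21) recv 59: fwd; pos0(id72) recv 21: drop
Round 2: pos3(id21) recv 82: fwd; pos0(id72) recv 59: drop
Round 3: pos0(id72) recv 82: fwd
Round 4: pos1(id82) recv 82: ELECTED
Message ID 59 originates at pos 2; dropped at pos 0 in round 2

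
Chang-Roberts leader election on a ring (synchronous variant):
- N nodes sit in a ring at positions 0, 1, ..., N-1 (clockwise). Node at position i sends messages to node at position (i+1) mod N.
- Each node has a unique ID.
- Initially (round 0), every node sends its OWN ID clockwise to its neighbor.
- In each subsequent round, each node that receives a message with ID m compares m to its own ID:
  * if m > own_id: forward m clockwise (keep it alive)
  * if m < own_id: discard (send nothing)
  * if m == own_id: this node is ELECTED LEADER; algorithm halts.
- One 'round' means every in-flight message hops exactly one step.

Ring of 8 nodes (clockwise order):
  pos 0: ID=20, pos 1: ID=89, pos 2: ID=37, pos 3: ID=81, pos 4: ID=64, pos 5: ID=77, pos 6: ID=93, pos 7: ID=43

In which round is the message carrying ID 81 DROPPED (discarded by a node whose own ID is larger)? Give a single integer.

Round 1: pos1(id89) recv 20: drop; pos2(id37) recv 89: fwd; pos3(id81) recv 37: drop; pos4(id64) recv 81: fwd; pos5(id77) recv 64: drop; pos6(id93) recv 77: drop; pos7(id43) recv 93: fwd; pos0(id20) recv 43: fwd
Round 2: pos3(id81) recv 89: fwd; pos5(id77) recv 81: fwd; pos0(id20) recv 93: fwd; pos1(id89) recv 43: drop
Round 3: pos4(id64) recv 89: fwd; pos6(id93) recv 81: drop; pos1(id89) recv 93: fwd
Round 4: pos5(id77) recv 89: fwd; pos2(id37) recv 93: fwd
Round 5: pos6(id93) recv 89: drop; pos3(id81) recv 93: fwd
Round 6: pos4(id64) recv 93: fwd
Round 7: pos5(id77) recv 93: fwd
Round 8: pos6(id93) recv 93: ELECTED
Message ID 81 originates at pos 3; dropped at pos 6 in round 3

Answer: 3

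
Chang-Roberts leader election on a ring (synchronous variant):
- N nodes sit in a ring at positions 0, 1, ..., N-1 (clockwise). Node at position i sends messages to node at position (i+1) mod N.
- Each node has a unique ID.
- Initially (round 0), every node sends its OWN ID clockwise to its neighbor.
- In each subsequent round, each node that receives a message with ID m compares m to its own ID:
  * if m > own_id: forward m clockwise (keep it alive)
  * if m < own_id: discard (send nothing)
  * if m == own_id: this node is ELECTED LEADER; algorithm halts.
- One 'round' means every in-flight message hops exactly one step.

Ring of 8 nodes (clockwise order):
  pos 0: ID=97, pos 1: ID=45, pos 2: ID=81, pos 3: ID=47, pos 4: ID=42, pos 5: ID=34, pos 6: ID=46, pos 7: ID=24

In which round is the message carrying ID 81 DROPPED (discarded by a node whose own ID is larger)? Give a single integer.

Round 1: pos1(id45) recv 97: fwd; pos2(id81) recv 45: drop; pos3(id47) recv 81: fwd; pos4(id42) recv 47: fwd; pos5(id34) recv 42: fwd; pos6(id46) recv 34: drop; pos7(id24) recv 46: fwd; pos0(id97) recv 24: drop
Round 2: pos2(id81) recv 97: fwd; pos4(id42) recv 81: fwd; pos5(id34) recv 47: fwd; pos6(id46) recv 42: drop; pos0(id97) recv 46: drop
Round 3: pos3(id47) recv 97: fwd; pos5(id34) recv 81: fwd; pos6(id46) recv 47: fwd
Round 4: pos4(id42) recv 97: fwd; pos6(id46) recv 81: fwd; pos7(id24) recv 47: fwd
Round 5: pos5(id34) recv 97: fwd; pos7(id24) recv 81: fwd; pos0(id97) recv 47: drop
Round 6: pos6(id46) recv 97: fwd; pos0(id97) recv 81: drop
Round 7: pos7(id24) recv 97: fwd
Round 8: pos0(id97) recv 97: ELECTED
Message ID 81 originates at pos 2; dropped at pos 0 in round 6

Answer: 6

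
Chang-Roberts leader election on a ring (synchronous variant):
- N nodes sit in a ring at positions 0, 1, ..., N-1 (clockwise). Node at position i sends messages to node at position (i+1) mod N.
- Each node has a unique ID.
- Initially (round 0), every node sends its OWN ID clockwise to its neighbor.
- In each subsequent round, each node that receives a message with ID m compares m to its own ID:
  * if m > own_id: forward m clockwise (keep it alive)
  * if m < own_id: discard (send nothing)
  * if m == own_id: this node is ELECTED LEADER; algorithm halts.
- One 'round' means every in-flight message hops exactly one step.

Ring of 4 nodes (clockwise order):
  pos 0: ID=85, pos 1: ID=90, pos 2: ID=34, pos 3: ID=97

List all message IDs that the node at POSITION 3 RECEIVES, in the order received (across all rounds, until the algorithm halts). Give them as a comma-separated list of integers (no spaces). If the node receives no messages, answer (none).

Answer: 34,90,97

Derivation:
Round 1: pos1(id90) recv 85: drop; pos2(id34) recv 90: fwd; pos3(id97) recv 34: drop; pos0(id85) recv 97: fwd
Round 2: pos3(id97) recv 90: drop; pos1(id90) recv 97: fwd
Round 3: pos2(id34) recv 97: fwd
Round 4: pos3(id97) recv 97: ELECTED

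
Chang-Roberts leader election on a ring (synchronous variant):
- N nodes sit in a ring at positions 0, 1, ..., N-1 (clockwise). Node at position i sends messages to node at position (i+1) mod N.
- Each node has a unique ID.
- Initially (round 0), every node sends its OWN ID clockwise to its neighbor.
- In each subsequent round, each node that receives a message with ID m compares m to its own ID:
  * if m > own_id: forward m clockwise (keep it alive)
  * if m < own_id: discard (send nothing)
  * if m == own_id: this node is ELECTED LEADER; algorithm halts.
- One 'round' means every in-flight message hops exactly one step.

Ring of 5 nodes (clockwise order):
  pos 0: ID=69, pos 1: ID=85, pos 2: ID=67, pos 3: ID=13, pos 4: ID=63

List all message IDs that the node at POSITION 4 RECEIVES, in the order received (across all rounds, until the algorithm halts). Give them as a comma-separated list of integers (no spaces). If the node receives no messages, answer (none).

Round 1: pos1(id85) recv 69: drop; pos2(id67) recv 85: fwd; pos3(id13) recv 67: fwd; pos4(id63) recv 13: drop; pos0(id69) recv 63: drop
Round 2: pos3(id13) recv 85: fwd; pos4(id63) recv 67: fwd
Round 3: pos4(id63) recv 85: fwd; pos0(id69) recv 67: drop
Round 4: pos0(id69) recv 85: fwd
Round 5: pos1(id85) recv 85: ELECTED

Answer: 13,67,85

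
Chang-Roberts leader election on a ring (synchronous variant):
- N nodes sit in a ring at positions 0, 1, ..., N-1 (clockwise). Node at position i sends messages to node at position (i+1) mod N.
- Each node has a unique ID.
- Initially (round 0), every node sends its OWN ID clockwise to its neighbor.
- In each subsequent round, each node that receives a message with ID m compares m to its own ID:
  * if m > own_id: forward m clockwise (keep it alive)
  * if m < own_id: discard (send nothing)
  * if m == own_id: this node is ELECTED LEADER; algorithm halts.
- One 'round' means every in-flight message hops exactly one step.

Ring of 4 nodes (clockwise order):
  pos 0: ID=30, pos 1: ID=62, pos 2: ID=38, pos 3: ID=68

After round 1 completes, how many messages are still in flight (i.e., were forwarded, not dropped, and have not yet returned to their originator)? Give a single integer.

Answer: 2

Derivation:
Round 1: pos1(id62) recv 30: drop; pos2(id38) recv 62: fwd; pos3(id68) recv 38: drop; pos0(id30) recv 68: fwd
After round 1: 2 messages still in flight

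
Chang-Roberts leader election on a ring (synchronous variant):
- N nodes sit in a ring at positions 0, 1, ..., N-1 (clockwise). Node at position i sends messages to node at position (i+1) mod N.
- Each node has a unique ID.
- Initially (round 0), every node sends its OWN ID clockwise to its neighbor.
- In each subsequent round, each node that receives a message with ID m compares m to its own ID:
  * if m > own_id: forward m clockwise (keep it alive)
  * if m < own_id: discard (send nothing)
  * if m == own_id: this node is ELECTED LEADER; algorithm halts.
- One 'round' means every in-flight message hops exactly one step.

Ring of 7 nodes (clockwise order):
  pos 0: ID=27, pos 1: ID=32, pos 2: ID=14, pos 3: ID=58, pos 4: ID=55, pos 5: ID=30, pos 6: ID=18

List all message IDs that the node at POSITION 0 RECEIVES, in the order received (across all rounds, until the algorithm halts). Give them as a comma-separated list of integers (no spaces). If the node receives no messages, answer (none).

Answer: 18,30,55,58

Derivation:
Round 1: pos1(id32) recv 27: drop; pos2(id14) recv 32: fwd; pos3(id58) recv 14: drop; pos4(id55) recv 58: fwd; pos5(id30) recv 55: fwd; pos6(id18) recv 30: fwd; pos0(id27) recv 18: drop
Round 2: pos3(id58) recv 32: drop; pos5(id30) recv 58: fwd; pos6(id18) recv 55: fwd; pos0(id27) recv 30: fwd
Round 3: pos6(id18) recv 58: fwd; pos0(id27) recv 55: fwd; pos1(id32) recv 30: drop
Round 4: pos0(id27) recv 58: fwd; pos1(id32) recv 55: fwd
Round 5: pos1(id32) recv 58: fwd; pos2(id14) recv 55: fwd
Round 6: pos2(id14) recv 58: fwd; pos3(id58) recv 55: drop
Round 7: pos3(id58) recv 58: ELECTED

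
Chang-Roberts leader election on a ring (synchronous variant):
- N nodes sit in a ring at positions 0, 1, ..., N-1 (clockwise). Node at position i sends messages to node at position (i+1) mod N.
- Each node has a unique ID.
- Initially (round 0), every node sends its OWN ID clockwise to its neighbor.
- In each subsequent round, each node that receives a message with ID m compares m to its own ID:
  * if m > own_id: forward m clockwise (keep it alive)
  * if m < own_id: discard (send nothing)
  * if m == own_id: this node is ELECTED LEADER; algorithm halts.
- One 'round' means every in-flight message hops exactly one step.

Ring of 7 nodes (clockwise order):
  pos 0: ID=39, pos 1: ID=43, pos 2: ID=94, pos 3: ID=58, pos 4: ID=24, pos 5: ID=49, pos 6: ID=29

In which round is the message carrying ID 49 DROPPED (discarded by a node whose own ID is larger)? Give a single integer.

Answer: 4

Derivation:
Round 1: pos1(id43) recv 39: drop; pos2(id94) recv 43: drop; pos3(id58) recv 94: fwd; pos4(id24) recv 58: fwd; pos5(id49) recv 24: drop; pos6(id29) recv 49: fwd; pos0(id39) recv 29: drop
Round 2: pos4(id24) recv 94: fwd; pos5(id49) recv 58: fwd; pos0(id39) recv 49: fwd
Round 3: pos5(id49) recv 94: fwd; pos6(id29) recv 58: fwd; pos1(id43) recv 49: fwd
Round 4: pos6(id29) recv 94: fwd; pos0(id39) recv 58: fwd; pos2(id94) recv 49: drop
Round 5: pos0(id39) recv 94: fwd; pos1(id43) recv 58: fwd
Round 6: pos1(id43) recv 94: fwd; pos2(id94) recv 58: drop
Round 7: pos2(id94) recv 94: ELECTED
Message ID 49 originates at pos 5; dropped at pos 2 in round 4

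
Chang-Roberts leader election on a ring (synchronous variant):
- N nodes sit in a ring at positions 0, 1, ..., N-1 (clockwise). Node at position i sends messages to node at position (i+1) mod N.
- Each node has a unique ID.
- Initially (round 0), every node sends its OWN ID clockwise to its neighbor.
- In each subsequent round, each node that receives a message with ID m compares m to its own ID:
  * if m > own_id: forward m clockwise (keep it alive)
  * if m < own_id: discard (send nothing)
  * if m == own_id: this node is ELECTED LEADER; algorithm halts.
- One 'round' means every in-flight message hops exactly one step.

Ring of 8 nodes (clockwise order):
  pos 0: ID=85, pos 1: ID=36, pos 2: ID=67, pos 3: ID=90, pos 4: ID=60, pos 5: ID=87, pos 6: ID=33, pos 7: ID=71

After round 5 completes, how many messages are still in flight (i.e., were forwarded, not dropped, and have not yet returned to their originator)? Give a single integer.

Round 1: pos1(id36) recv 85: fwd; pos2(id67) recv 36: drop; pos3(id90) recv 67: drop; pos4(id60) recv 90: fwd; pos5(id87) recv 60: drop; pos6(id33) recv 87: fwd; pos7(id71) recv 33: drop; pos0(id85) recv 71: drop
Round 2: pos2(id67) recv 85: fwd; pos5(id87) recv 90: fwd; pos7(id71) recv 87: fwd
Round 3: pos3(id90) recv 85: drop; pos6(id33) recv 90: fwd; pos0(id85) recv 87: fwd
Round 4: pos7(id71) recv 90: fwd; pos1(id36) recv 87: fwd
Round 5: pos0(id85) recv 90: fwd; pos2(id67) recv 87: fwd
After round 5: 2 messages still in flight

Answer: 2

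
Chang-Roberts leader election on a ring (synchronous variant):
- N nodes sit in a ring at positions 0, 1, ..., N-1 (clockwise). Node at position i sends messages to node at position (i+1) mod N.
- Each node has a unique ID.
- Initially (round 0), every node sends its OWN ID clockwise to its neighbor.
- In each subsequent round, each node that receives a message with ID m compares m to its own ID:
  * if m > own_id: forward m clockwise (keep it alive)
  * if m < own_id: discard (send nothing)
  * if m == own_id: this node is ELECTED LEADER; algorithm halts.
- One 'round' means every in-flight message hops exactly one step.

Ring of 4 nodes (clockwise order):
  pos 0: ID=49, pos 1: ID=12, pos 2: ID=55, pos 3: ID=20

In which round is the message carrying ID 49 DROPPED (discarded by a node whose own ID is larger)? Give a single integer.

Answer: 2

Derivation:
Round 1: pos1(id12) recv 49: fwd; pos2(id55) recv 12: drop; pos3(id20) recv 55: fwd; pos0(id49) recv 20: drop
Round 2: pos2(id55) recv 49: drop; pos0(id49) recv 55: fwd
Round 3: pos1(id12) recv 55: fwd
Round 4: pos2(id55) recv 55: ELECTED
Message ID 49 originates at pos 0; dropped at pos 2 in round 2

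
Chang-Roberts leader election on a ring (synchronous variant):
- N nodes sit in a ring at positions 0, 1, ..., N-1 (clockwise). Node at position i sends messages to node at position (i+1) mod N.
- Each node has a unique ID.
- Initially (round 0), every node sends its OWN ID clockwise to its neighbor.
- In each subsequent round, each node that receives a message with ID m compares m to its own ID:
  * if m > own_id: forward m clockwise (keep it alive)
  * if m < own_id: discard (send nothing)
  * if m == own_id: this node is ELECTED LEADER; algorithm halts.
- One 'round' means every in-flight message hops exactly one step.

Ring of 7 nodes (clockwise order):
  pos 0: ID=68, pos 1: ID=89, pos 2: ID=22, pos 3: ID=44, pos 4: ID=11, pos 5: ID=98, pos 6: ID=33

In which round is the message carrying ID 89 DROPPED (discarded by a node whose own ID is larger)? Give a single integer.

Round 1: pos1(id89) recv 68: drop; pos2(id22) recv 89: fwd; pos3(id44) recv 22: drop; pos4(id11) recv 44: fwd; pos5(id98) recv 11: drop; pos6(id33) recv 98: fwd; pos0(id68) recv 33: drop
Round 2: pos3(id44) recv 89: fwd; pos5(id98) recv 44: drop; pos0(id68) recv 98: fwd
Round 3: pos4(id11) recv 89: fwd; pos1(id89) recv 98: fwd
Round 4: pos5(id98) recv 89: drop; pos2(id22) recv 98: fwd
Round 5: pos3(id44) recv 98: fwd
Round 6: pos4(id11) recv 98: fwd
Round 7: pos5(id98) recv 98: ELECTED
Message ID 89 originates at pos 1; dropped at pos 5 in round 4

Answer: 4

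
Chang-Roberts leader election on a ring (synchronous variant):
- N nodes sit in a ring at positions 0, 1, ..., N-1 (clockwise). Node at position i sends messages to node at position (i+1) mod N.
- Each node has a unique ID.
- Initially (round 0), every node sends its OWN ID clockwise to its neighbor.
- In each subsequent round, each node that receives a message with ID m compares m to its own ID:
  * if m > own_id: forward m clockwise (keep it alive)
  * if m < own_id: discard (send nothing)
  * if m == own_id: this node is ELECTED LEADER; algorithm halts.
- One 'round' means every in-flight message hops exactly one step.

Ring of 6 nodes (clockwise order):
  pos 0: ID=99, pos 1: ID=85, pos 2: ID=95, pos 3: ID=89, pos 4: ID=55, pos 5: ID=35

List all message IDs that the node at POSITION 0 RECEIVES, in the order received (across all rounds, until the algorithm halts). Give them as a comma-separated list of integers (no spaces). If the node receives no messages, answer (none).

Round 1: pos1(id85) recv 99: fwd; pos2(id95) recv 85: drop; pos3(id89) recv 95: fwd; pos4(id55) recv 89: fwd; pos5(id35) recv 55: fwd; pos0(id99) recv 35: drop
Round 2: pos2(id95) recv 99: fwd; pos4(id55) recv 95: fwd; pos5(id35) recv 89: fwd; pos0(id99) recv 55: drop
Round 3: pos3(id89) recv 99: fwd; pos5(id35) recv 95: fwd; pos0(id99) recv 89: drop
Round 4: pos4(id55) recv 99: fwd; pos0(id99) recv 95: drop
Round 5: pos5(id35) recv 99: fwd
Round 6: pos0(id99) recv 99: ELECTED

Answer: 35,55,89,95,99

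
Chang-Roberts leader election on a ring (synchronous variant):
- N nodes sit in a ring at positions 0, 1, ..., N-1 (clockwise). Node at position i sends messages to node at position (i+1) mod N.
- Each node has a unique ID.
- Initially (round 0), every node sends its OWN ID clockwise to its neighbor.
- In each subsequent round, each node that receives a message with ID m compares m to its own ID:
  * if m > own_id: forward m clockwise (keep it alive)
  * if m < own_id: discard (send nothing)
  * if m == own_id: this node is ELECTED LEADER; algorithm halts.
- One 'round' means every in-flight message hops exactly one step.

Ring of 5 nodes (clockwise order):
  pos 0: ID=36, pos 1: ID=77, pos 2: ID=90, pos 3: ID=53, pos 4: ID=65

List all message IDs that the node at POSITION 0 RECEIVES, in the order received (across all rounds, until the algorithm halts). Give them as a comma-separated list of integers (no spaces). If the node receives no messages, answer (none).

Answer: 65,90

Derivation:
Round 1: pos1(id77) recv 36: drop; pos2(id90) recv 77: drop; pos3(id53) recv 90: fwd; pos4(id65) recv 53: drop; pos0(id36) recv 65: fwd
Round 2: pos4(id65) recv 90: fwd; pos1(id77) recv 65: drop
Round 3: pos0(id36) recv 90: fwd
Round 4: pos1(id77) recv 90: fwd
Round 5: pos2(id90) recv 90: ELECTED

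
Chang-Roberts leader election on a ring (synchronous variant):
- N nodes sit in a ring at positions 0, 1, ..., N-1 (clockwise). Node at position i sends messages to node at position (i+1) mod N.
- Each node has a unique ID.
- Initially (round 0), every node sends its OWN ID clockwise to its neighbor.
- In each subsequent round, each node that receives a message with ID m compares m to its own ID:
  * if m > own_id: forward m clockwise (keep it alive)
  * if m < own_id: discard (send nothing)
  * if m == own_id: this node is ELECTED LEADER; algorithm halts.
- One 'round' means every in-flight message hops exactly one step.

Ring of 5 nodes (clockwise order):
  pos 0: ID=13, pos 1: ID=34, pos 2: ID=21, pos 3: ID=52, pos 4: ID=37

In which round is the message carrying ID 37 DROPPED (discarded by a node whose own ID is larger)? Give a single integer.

Answer: 4

Derivation:
Round 1: pos1(id34) recv 13: drop; pos2(id21) recv 34: fwd; pos3(id52) recv 21: drop; pos4(id37) recv 52: fwd; pos0(id13) recv 37: fwd
Round 2: pos3(id52) recv 34: drop; pos0(id13) recv 52: fwd; pos1(id34) recv 37: fwd
Round 3: pos1(id34) recv 52: fwd; pos2(id21) recv 37: fwd
Round 4: pos2(id21) recv 52: fwd; pos3(id52) recv 37: drop
Round 5: pos3(id52) recv 52: ELECTED
Message ID 37 originates at pos 4; dropped at pos 3 in round 4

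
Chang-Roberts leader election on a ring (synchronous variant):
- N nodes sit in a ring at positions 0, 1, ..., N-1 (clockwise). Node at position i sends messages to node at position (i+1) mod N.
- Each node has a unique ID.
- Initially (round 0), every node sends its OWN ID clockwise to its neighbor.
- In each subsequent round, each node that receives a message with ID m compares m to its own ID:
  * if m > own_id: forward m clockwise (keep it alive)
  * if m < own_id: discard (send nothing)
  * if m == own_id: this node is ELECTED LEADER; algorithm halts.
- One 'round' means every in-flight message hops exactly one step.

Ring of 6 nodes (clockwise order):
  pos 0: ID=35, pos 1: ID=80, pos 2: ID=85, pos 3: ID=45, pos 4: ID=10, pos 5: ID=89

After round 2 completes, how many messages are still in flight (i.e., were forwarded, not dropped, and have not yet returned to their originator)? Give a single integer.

Round 1: pos1(id80) recv 35: drop; pos2(id85) recv 80: drop; pos3(id45) recv 85: fwd; pos4(id10) recv 45: fwd; pos5(id89) recv 10: drop; pos0(id35) recv 89: fwd
Round 2: pos4(id10) recv 85: fwd; pos5(id89) recv 45: drop; pos1(id80) recv 89: fwd
After round 2: 2 messages still in flight

Answer: 2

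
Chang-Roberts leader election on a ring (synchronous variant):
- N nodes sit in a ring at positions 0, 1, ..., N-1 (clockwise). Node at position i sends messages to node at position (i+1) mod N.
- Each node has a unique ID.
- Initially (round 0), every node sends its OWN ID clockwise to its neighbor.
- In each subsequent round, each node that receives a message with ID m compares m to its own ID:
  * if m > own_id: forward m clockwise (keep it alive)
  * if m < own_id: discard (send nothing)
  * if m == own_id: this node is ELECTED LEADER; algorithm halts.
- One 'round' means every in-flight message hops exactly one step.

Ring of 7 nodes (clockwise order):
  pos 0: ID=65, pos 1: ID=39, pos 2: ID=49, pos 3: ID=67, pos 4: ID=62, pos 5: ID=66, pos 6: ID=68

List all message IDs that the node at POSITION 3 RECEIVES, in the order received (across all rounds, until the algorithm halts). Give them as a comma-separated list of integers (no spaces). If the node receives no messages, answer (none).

Round 1: pos1(id39) recv 65: fwd; pos2(id49) recv 39: drop; pos3(id67) recv 49: drop; pos4(id62) recv 67: fwd; pos5(id66) recv 62: drop; pos6(id68) recv 66: drop; pos0(id65) recv 68: fwd
Round 2: pos2(id49) recv 65: fwd; pos5(id66) recv 67: fwd; pos1(id39) recv 68: fwd
Round 3: pos3(id67) recv 65: drop; pos6(id68) recv 67: drop; pos2(id49) recv 68: fwd
Round 4: pos3(id67) recv 68: fwd
Round 5: pos4(id62) recv 68: fwd
Round 6: pos5(id66) recv 68: fwd
Round 7: pos6(id68) recv 68: ELECTED

Answer: 49,65,68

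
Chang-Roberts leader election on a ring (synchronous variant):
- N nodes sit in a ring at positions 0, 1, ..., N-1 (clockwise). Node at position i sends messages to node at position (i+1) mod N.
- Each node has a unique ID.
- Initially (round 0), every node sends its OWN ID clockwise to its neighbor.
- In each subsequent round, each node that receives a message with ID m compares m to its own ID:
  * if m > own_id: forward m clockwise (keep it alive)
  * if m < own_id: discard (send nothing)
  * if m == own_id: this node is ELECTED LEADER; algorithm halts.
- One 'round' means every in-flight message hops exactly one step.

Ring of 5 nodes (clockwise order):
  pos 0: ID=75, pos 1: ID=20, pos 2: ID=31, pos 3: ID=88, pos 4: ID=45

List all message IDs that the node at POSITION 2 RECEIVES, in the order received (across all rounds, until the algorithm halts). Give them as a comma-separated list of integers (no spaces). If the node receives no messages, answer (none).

Answer: 20,75,88

Derivation:
Round 1: pos1(id20) recv 75: fwd; pos2(id31) recv 20: drop; pos3(id88) recv 31: drop; pos4(id45) recv 88: fwd; pos0(id75) recv 45: drop
Round 2: pos2(id31) recv 75: fwd; pos0(id75) recv 88: fwd
Round 3: pos3(id88) recv 75: drop; pos1(id20) recv 88: fwd
Round 4: pos2(id31) recv 88: fwd
Round 5: pos3(id88) recv 88: ELECTED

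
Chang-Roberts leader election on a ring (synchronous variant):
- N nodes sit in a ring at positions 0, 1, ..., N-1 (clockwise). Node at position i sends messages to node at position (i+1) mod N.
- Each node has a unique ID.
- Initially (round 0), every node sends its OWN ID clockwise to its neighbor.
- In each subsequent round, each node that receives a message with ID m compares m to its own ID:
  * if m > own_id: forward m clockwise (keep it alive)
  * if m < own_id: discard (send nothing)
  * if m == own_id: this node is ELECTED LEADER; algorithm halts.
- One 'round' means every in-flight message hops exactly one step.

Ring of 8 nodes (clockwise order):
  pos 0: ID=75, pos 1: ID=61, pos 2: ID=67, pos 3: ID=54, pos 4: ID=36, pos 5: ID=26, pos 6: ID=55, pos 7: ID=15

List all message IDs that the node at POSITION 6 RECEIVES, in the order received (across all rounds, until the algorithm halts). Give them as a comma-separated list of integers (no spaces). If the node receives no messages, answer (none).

Round 1: pos1(id61) recv 75: fwd; pos2(id67) recv 61: drop; pos3(id54) recv 67: fwd; pos4(id36) recv 54: fwd; pos5(id26) recv 36: fwd; pos6(id55) recv 26: drop; pos7(id15) recv 55: fwd; pos0(id75) recv 15: drop
Round 2: pos2(id67) recv 75: fwd; pos4(id36) recv 67: fwd; pos5(id26) recv 54: fwd; pos6(id55) recv 36: drop; pos0(id75) recv 55: drop
Round 3: pos3(id54) recv 75: fwd; pos5(id26) recv 67: fwd; pos6(id55) recv 54: drop
Round 4: pos4(id36) recv 75: fwd; pos6(id55) recv 67: fwd
Round 5: pos5(id26) recv 75: fwd; pos7(id15) recv 67: fwd
Round 6: pos6(id55) recv 75: fwd; pos0(id75) recv 67: drop
Round 7: pos7(id15) recv 75: fwd
Round 8: pos0(id75) recv 75: ELECTED

Answer: 26,36,54,67,75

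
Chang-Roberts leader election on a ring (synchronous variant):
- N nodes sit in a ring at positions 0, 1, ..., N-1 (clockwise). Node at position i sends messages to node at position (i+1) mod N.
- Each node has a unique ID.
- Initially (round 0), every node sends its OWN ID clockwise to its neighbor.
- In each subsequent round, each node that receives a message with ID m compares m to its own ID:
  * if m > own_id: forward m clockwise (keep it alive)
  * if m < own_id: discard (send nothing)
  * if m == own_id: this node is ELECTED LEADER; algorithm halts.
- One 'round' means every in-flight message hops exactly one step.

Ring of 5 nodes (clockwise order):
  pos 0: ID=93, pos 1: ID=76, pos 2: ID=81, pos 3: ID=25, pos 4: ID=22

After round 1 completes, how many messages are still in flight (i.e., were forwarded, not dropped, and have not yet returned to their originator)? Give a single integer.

Round 1: pos1(id76) recv 93: fwd; pos2(id81) recv 76: drop; pos3(id25) recv 81: fwd; pos4(id22) recv 25: fwd; pos0(id93) recv 22: drop
After round 1: 3 messages still in flight

Answer: 3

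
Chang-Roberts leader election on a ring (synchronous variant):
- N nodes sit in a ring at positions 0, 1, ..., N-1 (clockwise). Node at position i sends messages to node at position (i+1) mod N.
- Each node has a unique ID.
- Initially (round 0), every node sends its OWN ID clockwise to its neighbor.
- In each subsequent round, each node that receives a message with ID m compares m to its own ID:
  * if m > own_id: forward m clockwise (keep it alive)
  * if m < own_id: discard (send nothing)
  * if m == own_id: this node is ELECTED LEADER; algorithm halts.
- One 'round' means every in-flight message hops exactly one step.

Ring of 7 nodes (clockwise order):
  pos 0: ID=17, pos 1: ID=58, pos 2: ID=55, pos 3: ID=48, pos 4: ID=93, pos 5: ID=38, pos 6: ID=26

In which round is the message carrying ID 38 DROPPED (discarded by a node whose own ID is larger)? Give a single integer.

Answer: 3

Derivation:
Round 1: pos1(id58) recv 17: drop; pos2(id55) recv 58: fwd; pos3(id48) recv 55: fwd; pos4(id93) recv 48: drop; pos5(id38) recv 93: fwd; pos6(id26) recv 38: fwd; pos0(id17) recv 26: fwd
Round 2: pos3(id48) recv 58: fwd; pos4(id93) recv 55: drop; pos6(id26) recv 93: fwd; pos0(id17) recv 38: fwd; pos1(id58) recv 26: drop
Round 3: pos4(id93) recv 58: drop; pos0(id17) recv 93: fwd; pos1(id58) recv 38: drop
Round 4: pos1(id58) recv 93: fwd
Round 5: pos2(id55) recv 93: fwd
Round 6: pos3(id48) recv 93: fwd
Round 7: pos4(id93) recv 93: ELECTED
Message ID 38 originates at pos 5; dropped at pos 1 in round 3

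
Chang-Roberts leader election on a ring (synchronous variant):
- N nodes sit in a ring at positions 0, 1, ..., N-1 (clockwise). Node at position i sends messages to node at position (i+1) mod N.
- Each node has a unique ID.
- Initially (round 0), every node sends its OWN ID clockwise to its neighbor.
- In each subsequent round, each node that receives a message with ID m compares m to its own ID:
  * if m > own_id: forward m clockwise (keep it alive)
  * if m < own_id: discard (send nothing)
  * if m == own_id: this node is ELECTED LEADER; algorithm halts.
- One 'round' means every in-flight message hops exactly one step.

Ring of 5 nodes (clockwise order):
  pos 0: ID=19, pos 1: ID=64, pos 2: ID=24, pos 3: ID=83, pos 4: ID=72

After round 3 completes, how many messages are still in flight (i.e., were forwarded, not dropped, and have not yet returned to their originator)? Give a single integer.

Answer: 2

Derivation:
Round 1: pos1(id64) recv 19: drop; pos2(id24) recv 64: fwd; pos3(id83) recv 24: drop; pos4(id72) recv 83: fwd; pos0(id19) recv 72: fwd
Round 2: pos3(id83) recv 64: drop; pos0(id19) recv 83: fwd; pos1(id64) recv 72: fwd
Round 3: pos1(id64) recv 83: fwd; pos2(id24) recv 72: fwd
After round 3: 2 messages still in flight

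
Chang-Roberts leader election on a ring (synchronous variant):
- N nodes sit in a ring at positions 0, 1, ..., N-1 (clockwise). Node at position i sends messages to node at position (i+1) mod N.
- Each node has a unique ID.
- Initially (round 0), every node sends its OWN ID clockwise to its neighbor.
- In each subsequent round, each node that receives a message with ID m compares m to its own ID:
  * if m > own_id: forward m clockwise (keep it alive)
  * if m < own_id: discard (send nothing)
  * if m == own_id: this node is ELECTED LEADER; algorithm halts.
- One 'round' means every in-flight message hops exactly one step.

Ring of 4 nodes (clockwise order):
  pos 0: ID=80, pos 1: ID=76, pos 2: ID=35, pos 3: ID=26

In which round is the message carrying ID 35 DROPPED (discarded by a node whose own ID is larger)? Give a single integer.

Answer: 2

Derivation:
Round 1: pos1(id76) recv 80: fwd; pos2(id35) recv 76: fwd; pos3(id26) recv 35: fwd; pos0(id80) recv 26: drop
Round 2: pos2(id35) recv 80: fwd; pos3(id26) recv 76: fwd; pos0(id80) recv 35: drop
Round 3: pos3(id26) recv 80: fwd; pos0(id80) recv 76: drop
Round 4: pos0(id80) recv 80: ELECTED
Message ID 35 originates at pos 2; dropped at pos 0 in round 2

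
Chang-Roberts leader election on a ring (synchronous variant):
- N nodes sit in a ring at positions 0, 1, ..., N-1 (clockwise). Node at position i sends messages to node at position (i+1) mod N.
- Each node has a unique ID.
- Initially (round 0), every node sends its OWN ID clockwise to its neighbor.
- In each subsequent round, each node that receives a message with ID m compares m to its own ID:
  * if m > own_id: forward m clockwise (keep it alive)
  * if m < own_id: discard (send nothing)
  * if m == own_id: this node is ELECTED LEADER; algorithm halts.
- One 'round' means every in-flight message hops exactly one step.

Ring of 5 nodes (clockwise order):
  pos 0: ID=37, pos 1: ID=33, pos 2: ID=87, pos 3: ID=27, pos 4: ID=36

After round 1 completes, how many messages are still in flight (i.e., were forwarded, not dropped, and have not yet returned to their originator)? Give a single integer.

Answer: 2

Derivation:
Round 1: pos1(id33) recv 37: fwd; pos2(id87) recv 33: drop; pos3(id27) recv 87: fwd; pos4(id36) recv 27: drop; pos0(id37) recv 36: drop
After round 1: 2 messages still in flight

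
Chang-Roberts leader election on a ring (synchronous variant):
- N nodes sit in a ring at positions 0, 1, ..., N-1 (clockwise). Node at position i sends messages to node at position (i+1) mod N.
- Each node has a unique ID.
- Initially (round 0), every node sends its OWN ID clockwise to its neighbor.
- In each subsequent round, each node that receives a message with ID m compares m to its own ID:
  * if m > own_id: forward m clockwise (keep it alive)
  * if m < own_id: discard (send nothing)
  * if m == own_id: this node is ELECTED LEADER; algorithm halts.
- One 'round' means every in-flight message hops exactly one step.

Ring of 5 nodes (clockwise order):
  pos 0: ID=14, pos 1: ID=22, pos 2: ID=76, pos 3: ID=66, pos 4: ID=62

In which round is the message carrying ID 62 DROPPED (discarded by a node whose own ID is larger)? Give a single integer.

Answer: 3

Derivation:
Round 1: pos1(id22) recv 14: drop; pos2(id76) recv 22: drop; pos3(id66) recv 76: fwd; pos4(id62) recv 66: fwd; pos0(id14) recv 62: fwd
Round 2: pos4(id62) recv 76: fwd; pos0(id14) recv 66: fwd; pos1(id22) recv 62: fwd
Round 3: pos0(id14) recv 76: fwd; pos1(id22) recv 66: fwd; pos2(id76) recv 62: drop
Round 4: pos1(id22) recv 76: fwd; pos2(id76) recv 66: drop
Round 5: pos2(id76) recv 76: ELECTED
Message ID 62 originates at pos 4; dropped at pos 2 in round 3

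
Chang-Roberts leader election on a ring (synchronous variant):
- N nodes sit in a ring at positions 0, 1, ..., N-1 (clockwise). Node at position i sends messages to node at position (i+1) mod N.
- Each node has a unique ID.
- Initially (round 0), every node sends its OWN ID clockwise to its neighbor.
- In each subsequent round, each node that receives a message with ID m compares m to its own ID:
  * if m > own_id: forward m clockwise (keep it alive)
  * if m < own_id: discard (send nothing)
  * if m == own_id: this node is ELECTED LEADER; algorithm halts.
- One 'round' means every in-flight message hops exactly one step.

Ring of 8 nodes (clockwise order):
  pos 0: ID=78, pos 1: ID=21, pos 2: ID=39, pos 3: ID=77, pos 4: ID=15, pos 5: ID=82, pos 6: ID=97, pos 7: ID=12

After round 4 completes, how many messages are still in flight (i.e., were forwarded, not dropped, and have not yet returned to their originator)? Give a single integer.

Round 1: pos1(id21) recv 78: fwd; pos2(id39) recv 21: drop; pos3(id77) recv 39: drop; pos4(id15) recv 77: fwd; pos5(id82) recv 15: drop; pos6(id97) recv 82: drop; pos7(id12) recv 97: fwd; pos0(id78) recv 12: drop
Round 2: pos2(id39) recv 78: fwd; pos5(id82) recv 77: drop; pos0(id78) recv 97: fwd
Round 3: pos3(id77) recv 78: fwd; pos1(id21) recv 97: fwd
Round 4: pos4(id15) recv 78: fwd; pos2(id39) recv 97: fwd
After round 4: 2 messages still in flight

Answer: 2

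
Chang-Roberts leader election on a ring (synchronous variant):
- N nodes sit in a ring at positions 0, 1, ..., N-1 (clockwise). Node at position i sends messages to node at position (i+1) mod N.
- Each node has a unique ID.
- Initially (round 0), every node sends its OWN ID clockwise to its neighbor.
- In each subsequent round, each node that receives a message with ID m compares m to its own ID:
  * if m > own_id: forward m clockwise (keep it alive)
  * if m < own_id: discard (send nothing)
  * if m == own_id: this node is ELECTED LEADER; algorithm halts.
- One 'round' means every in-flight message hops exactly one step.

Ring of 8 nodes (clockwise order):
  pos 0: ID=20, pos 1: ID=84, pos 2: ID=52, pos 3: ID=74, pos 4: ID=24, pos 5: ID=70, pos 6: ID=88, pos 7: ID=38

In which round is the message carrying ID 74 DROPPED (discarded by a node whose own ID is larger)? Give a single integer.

Round 1: pos1(id84) recv 20: drop; pos2(id52) recv 84: fwd; pos3(id74) recv 52: drop; pos4(id24) recv 74: fwd; pos5(id70) recv 24: drop; pos6(id88) recv 70: drop; pos7(id38) recv 88: fwd; pos0(id20) recv 38: fwd
Round 2: pos3(id74) recv 84: fwd; pos5(id70) recv 74: fwd; pos0(id20) recv 88: fwd; pos1(id84) recv 38: drop
Round 3: pos4(id24) recv 84: fwd; pos6(id88) recv 74: drop; pos1(id84) recv 88: fwd
Round 4: pos5(id70) recv 84: fwd; pos2(id52) recv 88: fwd
Round 5: pos6(id88) recv 84: drop; pos3(id74) recv 88: fwd
Round 6: pos4(id24) recv 88: fwd
Round 7: pos5(id70) recv 88: fwd
Round 8: pos6(id88) recv 88: ELECTED
Message ID 74 originates at pos 3; dropped at pos 6 in round 3

Answer: 3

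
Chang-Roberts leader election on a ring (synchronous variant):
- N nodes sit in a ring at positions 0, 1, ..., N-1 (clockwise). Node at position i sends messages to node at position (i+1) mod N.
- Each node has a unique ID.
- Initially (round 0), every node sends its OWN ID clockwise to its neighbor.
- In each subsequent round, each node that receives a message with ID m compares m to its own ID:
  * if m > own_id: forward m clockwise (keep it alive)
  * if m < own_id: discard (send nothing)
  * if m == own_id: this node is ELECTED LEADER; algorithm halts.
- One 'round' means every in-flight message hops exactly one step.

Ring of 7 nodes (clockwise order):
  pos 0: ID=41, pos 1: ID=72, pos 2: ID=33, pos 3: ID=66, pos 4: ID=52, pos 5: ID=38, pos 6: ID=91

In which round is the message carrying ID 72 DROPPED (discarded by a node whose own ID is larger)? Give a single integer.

Answer: 5

Derivation:
Round 1: pos1(id72) recv 41: drop; pos2(id33) recv 72: fwd; pos3(id66) recv 33: drop; pos4(id52) recv 66: fwd; pos5(id38) recv 52: fwd; pos6(id91) recv 38: drop; pos0(id41) recv 91: fwd
Round 2: pos3(id66) recv 72: fwd; pos5(id38) recv 66: fwd; pos6(id91) recv 52: drop; pos1(id72) recv 91: fwd
Round 3: pos4(id52) recv 72: fwd; pos6(id91) recv 66: drop; pos2(id33) recv 91: fwd
Round 4: pos5(id38) recv 72: fwd; pos3(id66) recv 91: fwd
Round 5: pos6(id91) recv 72: drop; pos4(id52) recv 91: fwd
Round 6: pos5(id38) recv 91: fwd
Round 7: pos6(id91) recv 91: ELECTED
Message ID 72 originates at pos 1; dropped at pos 6 in round 5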